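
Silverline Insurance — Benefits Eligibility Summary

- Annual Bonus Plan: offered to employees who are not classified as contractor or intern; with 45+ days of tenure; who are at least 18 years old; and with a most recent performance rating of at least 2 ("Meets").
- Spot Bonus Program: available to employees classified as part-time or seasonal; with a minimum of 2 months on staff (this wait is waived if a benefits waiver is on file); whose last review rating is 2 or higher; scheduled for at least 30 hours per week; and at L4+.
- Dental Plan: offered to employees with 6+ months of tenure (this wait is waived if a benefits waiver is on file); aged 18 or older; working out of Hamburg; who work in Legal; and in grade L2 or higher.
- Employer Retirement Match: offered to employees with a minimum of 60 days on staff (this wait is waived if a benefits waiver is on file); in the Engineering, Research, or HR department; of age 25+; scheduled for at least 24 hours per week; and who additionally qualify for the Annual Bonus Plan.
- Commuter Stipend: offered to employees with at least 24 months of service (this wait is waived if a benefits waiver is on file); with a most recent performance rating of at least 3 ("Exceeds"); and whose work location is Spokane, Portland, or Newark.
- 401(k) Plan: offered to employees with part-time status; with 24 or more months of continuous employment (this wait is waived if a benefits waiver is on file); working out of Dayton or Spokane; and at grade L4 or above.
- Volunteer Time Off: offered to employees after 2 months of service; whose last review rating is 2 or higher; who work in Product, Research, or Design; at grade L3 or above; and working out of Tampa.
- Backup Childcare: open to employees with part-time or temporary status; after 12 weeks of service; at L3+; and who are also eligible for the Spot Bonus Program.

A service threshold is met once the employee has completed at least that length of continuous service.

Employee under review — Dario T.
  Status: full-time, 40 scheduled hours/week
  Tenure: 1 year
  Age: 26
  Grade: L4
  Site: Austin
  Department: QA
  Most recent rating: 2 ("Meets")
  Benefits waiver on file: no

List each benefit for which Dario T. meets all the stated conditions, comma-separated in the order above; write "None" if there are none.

Annual Bonus Plan

Annual Bonus Plan — status full-time ✓ (not excluded); service 1 year ≥ 45 days ✓; age 26 ≥ 18 ✓; rating 2 ≥ 2 ✓ → eligible.
Spot Bonus Program — status full-time ✗ (requires part-time or seasonal) → not eligible.
Dental Plan — no waiver, service 1 year ≥ 6 months (≈180 days) ✓; age 26 ≥ 18 ✓; site Austin ✗ (not Hamburg) → not eligible.
Employer Retirement Match — no waiver, service 1 year ≥ 60 days ✓; dept QA ✗ → not eligible.
Commuter Stipend — no waiver, service 1 year < 24 months (≈720 days) ✗ → not eligible.
401(k) Plan — status full-time ✗ (requires part-time) → not eligible.
Volunteer Time Off — service 1 year ≥ 2 months (≈60 days) ✓; rating 2 ≥ 2 ✓; dept QA ✗ → not eligible.
Backup Childcare — status full-time ✗ (requires part-time or temporary) → not eligible.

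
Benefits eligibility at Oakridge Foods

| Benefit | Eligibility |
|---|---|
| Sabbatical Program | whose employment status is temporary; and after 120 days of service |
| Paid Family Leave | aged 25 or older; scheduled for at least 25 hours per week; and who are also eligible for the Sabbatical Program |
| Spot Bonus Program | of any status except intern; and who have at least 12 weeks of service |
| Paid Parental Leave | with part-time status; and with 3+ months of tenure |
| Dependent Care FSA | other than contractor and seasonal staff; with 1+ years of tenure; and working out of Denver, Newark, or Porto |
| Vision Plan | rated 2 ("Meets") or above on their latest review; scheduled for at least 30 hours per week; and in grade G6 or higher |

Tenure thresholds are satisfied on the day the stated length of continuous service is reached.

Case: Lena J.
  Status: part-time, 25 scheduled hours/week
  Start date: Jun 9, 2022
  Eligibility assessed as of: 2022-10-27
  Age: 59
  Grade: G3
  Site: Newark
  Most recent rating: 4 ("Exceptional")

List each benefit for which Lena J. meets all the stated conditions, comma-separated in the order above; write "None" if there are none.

Service from Jun 9, 2022 to 2022-10-27: 140 days.
Sabbatical Program — status part-time ✗ (requires temporary) → not eligible.
Paid Family Leave — age 59 ≥ 25 ✓; 25 hrs/wk ≥ 25 ✓; not eligible for Sabbatical Program ✗ → not eligible.
Spot Bonus Program — status part-time ✓ (not excluded); service 140 days ≥ 12 weeks (≈84 days) ✓ → eligible.
Paid Parental Leave — status part-time ✓; service 140 days ≥ 3 months (≈90 days) ✓ → eligible.
Dependent Care FSA — status part-time ✓ (not excluded); service 140 days < 1 year (≈365 days) ✗ → not eligible.
Vision Plan — rating 4 ≥ 2 ✓; 25 hrs/wk < 30 ✗ → not eligible.

Spot Bonus Program, Paid Parental Leave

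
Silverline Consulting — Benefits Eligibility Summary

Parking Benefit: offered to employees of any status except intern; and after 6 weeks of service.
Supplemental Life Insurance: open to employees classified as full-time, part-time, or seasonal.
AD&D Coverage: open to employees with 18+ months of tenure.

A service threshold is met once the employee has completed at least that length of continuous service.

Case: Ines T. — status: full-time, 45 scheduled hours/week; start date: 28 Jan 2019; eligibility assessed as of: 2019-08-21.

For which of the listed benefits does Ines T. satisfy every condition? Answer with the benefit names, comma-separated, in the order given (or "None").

Parking Benefit, Supplemental Life Insurance

Service from 28 Jan 2019 to 2019-08-21: 205 days.
Parking Benefit — status full-time ✓ (not excluded); service 205 days ≥ 6 weeks (≈42 days) ✓ → eligible.
Supplemental Life Insurance — status full-time ✓ → eligible.
AD&D Coverage — service 205 days < 18 months (≈540 days) ✗ → not eligible.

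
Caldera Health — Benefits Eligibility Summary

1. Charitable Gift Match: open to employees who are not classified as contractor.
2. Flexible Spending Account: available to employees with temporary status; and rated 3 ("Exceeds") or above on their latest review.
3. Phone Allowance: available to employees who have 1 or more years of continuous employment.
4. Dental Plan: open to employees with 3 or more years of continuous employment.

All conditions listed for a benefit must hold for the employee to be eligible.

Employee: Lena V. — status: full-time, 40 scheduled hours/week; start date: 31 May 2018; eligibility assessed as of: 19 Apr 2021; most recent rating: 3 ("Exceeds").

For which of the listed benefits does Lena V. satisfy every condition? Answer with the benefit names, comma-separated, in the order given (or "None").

Service from 31 May 2018 to 19 Apr 2021: 1054 days.
Charitable Gift Match — status full-time ✓ (not excluded) → eligible.
Flexible Spending Account — status full-time ✗ (requires temporary) → not eligible.
Phone Allowance — service 1054 days ≥ 1 year (≈365 days) ✓ → eligible.
Dental Plan — service 1054 days < 3 years (≈1095 days) ✗ → not eligible.

Charitable Gift Match, Phone Allowance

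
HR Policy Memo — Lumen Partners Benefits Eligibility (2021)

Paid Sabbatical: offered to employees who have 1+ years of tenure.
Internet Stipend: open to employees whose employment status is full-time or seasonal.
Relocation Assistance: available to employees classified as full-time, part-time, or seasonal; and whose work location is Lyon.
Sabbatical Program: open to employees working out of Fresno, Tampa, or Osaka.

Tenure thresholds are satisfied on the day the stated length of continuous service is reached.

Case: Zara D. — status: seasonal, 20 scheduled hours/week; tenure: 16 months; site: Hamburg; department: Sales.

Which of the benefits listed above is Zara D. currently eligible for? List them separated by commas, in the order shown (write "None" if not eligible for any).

Paid Sabbatical — service 16 months ≥ 1 year (≈365 days) ✓ → eligible.
Internet Stipend — status seasonal ✓ → eligible.
Relocation Assistance — status seasonal ✓; site Hamburg ✗ (not Lyon) → not eligible.
Sabbatical Program — site Hamburg ✗ (not Fresno, Tampa, or Osaka) → not eligible.

Paid Sabbatical, Internet Stipend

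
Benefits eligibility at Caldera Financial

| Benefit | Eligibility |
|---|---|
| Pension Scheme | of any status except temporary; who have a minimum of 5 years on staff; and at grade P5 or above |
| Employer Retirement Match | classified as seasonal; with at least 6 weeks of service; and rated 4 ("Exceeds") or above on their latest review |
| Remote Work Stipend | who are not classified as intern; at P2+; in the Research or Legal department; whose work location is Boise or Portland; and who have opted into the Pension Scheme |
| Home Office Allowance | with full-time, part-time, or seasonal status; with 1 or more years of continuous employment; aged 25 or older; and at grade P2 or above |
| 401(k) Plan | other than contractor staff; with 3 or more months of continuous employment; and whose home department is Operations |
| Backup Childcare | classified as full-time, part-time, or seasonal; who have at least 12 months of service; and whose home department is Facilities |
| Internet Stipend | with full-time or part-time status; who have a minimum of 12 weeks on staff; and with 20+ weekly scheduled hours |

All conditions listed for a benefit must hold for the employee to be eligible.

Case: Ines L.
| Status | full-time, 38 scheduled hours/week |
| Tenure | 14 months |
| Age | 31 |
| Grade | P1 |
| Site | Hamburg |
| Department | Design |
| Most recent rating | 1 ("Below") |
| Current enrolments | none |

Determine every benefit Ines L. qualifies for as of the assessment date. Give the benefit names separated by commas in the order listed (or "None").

Internet Stipend

Pension Scheme — status full-time ✓ (not excluded); service 14 months < 5 years (≈1825 days) ✗ → not eligible.
Employer Retirement Match — status full-time ✗ (requires seasonal) → not eligible.
Remote Work Stipend — status full-time ✓ (not excluded); grade P1 < P2 ✗ → not eligible.
Home Office Allowance — status full-time ✓; service 14 months ≥ 1 year (≈365 days) ✓; age 31 ≥ 25 ✓; grade P1 < P2 ✗ → not eligible.
401(k) Plan — status full-time ✓ (not excluded); service 14 months ≥ 3 months ✓; dept Design ✗ → not eligible.
Backup Childcare — status full-time ✓; service 14 months ≥ 12 months ✓; dept Design ✗ → not eligible.
Internet Stipend — status full-time ✓; service 14 months ≥ 12 weeks (≈84 days) ✓; 38 hrs/wk ≥ 20 ✓ → eligible.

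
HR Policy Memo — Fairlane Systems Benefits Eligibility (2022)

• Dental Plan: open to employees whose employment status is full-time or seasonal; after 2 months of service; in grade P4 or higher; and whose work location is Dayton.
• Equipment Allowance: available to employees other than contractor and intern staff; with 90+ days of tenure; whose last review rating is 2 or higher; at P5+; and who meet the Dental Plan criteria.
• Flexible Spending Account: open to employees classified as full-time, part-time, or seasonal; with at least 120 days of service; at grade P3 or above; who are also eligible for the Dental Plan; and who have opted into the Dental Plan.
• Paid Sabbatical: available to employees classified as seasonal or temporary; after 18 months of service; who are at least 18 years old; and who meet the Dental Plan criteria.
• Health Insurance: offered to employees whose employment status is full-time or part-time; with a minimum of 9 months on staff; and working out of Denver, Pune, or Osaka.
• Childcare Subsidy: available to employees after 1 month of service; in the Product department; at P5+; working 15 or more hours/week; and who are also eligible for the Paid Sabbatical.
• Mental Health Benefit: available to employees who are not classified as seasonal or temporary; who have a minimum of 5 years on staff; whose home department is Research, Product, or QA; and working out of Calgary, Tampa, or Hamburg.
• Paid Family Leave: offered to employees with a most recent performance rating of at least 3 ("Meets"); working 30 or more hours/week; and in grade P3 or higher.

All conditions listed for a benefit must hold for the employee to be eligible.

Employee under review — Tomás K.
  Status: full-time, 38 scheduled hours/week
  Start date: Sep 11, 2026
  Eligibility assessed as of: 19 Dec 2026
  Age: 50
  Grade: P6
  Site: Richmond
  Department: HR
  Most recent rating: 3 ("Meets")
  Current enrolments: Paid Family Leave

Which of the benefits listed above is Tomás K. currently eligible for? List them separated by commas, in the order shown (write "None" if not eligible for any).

Paid Family Leave

Service from Sep 11, 2026 to 19 Dec 2026: 99 days.
Dental Plan — status full-time ✓; service 99 days ≥ 2 months (≈60 days) ✓; grade P6 ≥ P4 ✓; site Richmond ✗ (not Dayton) → not eligible.
Equipment Allowance — status full-time ✓ (not excluded); service 99 days ≥ 90 days ✓; rating 3 ≥ 2 ✓; grade P6 ≥ P5 ✓; not eligible for Dental Plan ✗ → not eligible.
Flexible Spending Account — status full-time ✓; service 99 days < 120 days ✗ → not eligible.
Paid Sabbatical — status full-time ✗ (requires seasonal or temporary) → not eligible.
Health Insurance — status full-time ✓; service 99 days < 9 months (≈270 days) ✗ → not eligible.
Childcare Subsidy — service 99 days ≥ 1 month (≈30 days) ✓; dept HR ✗ → not eligible.
Mental Health Benefit — status full-time ✓ (not excluded); service 99 days < 5 years (≈1825 days) ✗ → not eligible.
Paid Family Leave — rating 3 ≥ 3 ✓; 38 hrs/wk ≥ 30 ✓; grade P6 ≥ P3 ✓ → eligible.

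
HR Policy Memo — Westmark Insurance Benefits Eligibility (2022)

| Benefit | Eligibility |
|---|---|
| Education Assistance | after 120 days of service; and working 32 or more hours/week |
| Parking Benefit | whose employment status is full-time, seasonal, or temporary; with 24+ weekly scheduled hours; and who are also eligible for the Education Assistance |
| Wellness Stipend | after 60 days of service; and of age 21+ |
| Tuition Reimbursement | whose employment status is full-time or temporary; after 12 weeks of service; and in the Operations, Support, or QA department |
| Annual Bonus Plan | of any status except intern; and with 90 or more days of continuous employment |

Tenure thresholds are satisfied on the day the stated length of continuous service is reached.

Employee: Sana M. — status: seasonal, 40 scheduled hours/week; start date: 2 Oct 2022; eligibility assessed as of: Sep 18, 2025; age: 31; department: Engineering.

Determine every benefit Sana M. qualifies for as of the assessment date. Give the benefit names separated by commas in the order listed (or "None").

Education Assistance, Parking Benefit, Wellness Stipend, Annual Bonus Plan

Service from 2 Oct 2022 to Sep 18, 2025: 1082 days.
Education Assistance — service 1082 days ≥ 120 days ✓; 40 hrs/wk ≥ 32 ✓ → eligible.
Parking Benefit — status seasonal ✓; 40 hrs/wk ≥ 24 ✓; eligible for Education Assistance ✓ → eligible.
Wellness Stipend — service 1082 days ≥ 60 days ✓; age 31 ≥ 21 ✓ → eligible.
Tuition Reimbursement — status seasonal ✗ (requires full-time or temporary) → not eligible.
Annual Bonus Plan — status seasonal ✓ (not excluded); service 1082 days ≥ 90 days ✓ → eligible.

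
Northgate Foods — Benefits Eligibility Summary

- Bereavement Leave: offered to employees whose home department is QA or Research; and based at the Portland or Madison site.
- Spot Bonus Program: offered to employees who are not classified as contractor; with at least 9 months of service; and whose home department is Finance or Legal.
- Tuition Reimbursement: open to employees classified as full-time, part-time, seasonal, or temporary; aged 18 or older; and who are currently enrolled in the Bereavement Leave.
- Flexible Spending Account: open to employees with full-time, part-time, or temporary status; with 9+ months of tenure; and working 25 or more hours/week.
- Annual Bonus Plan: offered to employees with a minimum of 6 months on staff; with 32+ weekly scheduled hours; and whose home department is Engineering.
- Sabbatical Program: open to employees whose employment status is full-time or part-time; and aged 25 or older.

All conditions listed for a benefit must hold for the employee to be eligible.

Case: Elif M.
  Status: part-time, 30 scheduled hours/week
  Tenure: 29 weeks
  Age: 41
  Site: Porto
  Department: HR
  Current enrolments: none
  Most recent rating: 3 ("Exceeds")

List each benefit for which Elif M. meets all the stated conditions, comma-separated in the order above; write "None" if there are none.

Sabbatical Program

Bereavement Leave — dept HR ✗ → not eligible.
Spot Bonus Program — status part-time ✓ (not excluded); service 29 weeks < 9 months (≈270 days) ✗ → not eligible.
Tuition Reimbursement — status part-time ✓; age 41 ≥ 18 ✓; not enrolled in Bereavement Leave ✗ → not eligible.
Flexible Spending Account — status part-time ✓; service 29 weeks < 9 months (≈270 days) ✗ → not eligible.
Annual Bonus Plan — service 29 weeks ≥ 6 months (≈180 days) ✓; 30 hrs/wk < 32 ✗ → not eligible.
Sabbatical Program — status part-time ✓; age 41 ≥ 25 ✓ → eligible.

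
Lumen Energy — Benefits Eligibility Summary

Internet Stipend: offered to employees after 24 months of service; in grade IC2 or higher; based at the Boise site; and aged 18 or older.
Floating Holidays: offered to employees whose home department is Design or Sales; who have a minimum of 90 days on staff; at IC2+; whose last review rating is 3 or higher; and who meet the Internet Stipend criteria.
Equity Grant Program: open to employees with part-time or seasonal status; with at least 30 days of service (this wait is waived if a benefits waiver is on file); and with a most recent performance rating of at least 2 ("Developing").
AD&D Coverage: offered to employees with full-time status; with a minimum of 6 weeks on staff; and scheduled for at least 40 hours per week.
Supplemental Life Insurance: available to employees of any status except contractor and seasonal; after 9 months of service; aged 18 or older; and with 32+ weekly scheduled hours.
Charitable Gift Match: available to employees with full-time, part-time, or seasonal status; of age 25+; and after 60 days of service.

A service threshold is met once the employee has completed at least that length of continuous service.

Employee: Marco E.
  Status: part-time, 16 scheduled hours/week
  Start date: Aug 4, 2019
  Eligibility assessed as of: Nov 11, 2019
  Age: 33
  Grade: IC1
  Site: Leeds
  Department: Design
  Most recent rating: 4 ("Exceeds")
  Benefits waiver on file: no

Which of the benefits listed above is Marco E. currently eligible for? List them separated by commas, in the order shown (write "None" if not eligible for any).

Service from Aug 4, 2019 to Nov 11, 2019: 99 days.
Internet Stipend — service 99 days < 24 months (≈720 days) ✗ → not eligible.
Floating Holidays — dept Design ✓; service 99 days ≥ 90 days ✓; grade IC1 < IC2 ✗ → not eligible.
Equity Grant Program — status part-time ✓; no waiver, service 99 days ≥ 30 days ✓; rating 4 ≥ 2 ✓ → eligible.
AD&D Coverage — status part-time ✗ (requires full-time) → not eligible.
Supplemental Life Insurance — status part-time ✓ (not excluded); service 99 days < 9 months (≈270 days) ✗ → not eligible.
Charitable Gift Match — status part-time ✓; age 33 ≥ 25 ✓; service 99 days ≥ 60 days ✓ → eligible.

Equity Grant Program, Charitable Gift Match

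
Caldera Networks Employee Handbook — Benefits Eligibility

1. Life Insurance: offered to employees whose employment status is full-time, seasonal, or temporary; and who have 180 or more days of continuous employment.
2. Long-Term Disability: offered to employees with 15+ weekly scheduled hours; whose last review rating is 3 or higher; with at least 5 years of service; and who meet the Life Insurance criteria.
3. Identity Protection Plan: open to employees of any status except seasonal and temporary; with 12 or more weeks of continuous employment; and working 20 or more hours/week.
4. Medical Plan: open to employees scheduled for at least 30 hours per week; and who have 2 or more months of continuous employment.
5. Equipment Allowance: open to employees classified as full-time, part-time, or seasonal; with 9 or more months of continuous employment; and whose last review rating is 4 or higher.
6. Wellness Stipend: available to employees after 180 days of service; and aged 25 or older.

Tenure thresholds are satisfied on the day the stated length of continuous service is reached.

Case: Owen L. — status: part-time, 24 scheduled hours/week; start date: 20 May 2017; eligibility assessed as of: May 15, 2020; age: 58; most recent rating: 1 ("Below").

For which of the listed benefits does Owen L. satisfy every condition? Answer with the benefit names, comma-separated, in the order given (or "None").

Identity Protection Plan, Wellness Stipend

Service from 20 May 2017 to May 15, 2020: 1091 days.
Life Insurance — status part-time ✗ (requires full-time, seasonal, or temporary) → not eligible.
Long-Term Disability — 24 hrs/wk ≥ 15 ✓; rating 1 < 3 ✗ → not eligible.
Identity Protection Plan — status part-time ✓ (not excluded); service 1091 days ≥ 12 weeks (≈84 days) ✓; 24 hrs/wk ≥ 20 ✓ → eligible.
Medical Plan — 24 hrs/wk < 30 ✗ → not eligible.
Equipment Allowance — status part-time ✓; service 1091 days ≥ 9 months (≈270 days) ✓; rating 1 < 4 ✗ → not eligible.
Wellness Stipend — service 1091 days ≥ 180 days ✓; age 58 ≥ 25 ✓ → eligible.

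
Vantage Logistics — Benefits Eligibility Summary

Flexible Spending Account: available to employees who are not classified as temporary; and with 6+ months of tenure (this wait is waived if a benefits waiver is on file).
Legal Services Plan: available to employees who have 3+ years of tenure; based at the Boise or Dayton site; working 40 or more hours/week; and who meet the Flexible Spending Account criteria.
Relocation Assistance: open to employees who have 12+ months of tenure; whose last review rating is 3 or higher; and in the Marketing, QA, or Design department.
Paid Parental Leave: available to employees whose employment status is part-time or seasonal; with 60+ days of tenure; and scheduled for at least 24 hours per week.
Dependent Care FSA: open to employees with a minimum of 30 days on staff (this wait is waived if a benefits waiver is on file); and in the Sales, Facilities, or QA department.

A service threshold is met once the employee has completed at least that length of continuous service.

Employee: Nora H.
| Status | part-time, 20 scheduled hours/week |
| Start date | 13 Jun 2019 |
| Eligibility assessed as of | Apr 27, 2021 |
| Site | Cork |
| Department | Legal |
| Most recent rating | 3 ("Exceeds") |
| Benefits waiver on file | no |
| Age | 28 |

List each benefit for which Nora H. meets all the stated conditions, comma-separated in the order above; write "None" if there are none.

Flexible Spending Account

Service from 13 Jun 2019 to Apr 27, 2021: 684 days.
Flexible Spending Account — status part-time ✓ (not excluded); no waiver, service 684 days ≥ 6 months (≈180 days) ✓ → eligible.
Legal Services Plan — service 684 days < 3 years (≈1095 days) ✗ → not eligible.
Relocation Assistance — service 684 days ≥ 12 months (≈360 days) ✓; rating 3 ≥ 3 ✓; dept Legal ✗ → not eligible.
Paid Parental Leave — status part-time ✓; service 684 days ≥ 60 days ✓; 20 hrs/wk < 24 ✗ → not eligible.
Dependent Care FSA — no waiver, service 684 days ≥ 30 days ✓; dept Legal ✗ → not eligible.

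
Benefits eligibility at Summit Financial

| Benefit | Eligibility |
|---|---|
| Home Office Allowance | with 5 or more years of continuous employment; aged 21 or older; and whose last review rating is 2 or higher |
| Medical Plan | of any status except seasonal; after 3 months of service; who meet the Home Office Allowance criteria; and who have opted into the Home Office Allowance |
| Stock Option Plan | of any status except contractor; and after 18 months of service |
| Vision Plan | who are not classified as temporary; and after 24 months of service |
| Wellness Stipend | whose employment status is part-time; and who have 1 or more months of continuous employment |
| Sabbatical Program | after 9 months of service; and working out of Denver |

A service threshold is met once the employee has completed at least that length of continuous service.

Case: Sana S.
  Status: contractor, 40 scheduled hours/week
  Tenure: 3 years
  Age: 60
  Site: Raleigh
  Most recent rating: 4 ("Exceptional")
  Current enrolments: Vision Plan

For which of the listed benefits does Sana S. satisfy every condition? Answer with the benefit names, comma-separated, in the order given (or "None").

Vision Plan

Home Office Allowance — service 3 years < 5 years ✗ → not eligible.
Medical Plan — status contractor ✓ (not excluded); service 3 years ≥ 3 months (≈90 days) ✓; not eligible for Home Office Allowance ✗ → not eligible.
Stock Option Plan — status contractor ✗ (excluded) → not eligible.
Vision Plan — status contractor ✓ (not excluded); service 3 years ≥ 24 months (≈720 days) ✓ → eligible.
Wellness Stipend — status contractor ✗ (requires part-time) → not eligible.
Sabbatical Program — service 3 years ≥ 9 months (≈270 days) ✓; site Raleigh ✗ (not Denver) → not eligible.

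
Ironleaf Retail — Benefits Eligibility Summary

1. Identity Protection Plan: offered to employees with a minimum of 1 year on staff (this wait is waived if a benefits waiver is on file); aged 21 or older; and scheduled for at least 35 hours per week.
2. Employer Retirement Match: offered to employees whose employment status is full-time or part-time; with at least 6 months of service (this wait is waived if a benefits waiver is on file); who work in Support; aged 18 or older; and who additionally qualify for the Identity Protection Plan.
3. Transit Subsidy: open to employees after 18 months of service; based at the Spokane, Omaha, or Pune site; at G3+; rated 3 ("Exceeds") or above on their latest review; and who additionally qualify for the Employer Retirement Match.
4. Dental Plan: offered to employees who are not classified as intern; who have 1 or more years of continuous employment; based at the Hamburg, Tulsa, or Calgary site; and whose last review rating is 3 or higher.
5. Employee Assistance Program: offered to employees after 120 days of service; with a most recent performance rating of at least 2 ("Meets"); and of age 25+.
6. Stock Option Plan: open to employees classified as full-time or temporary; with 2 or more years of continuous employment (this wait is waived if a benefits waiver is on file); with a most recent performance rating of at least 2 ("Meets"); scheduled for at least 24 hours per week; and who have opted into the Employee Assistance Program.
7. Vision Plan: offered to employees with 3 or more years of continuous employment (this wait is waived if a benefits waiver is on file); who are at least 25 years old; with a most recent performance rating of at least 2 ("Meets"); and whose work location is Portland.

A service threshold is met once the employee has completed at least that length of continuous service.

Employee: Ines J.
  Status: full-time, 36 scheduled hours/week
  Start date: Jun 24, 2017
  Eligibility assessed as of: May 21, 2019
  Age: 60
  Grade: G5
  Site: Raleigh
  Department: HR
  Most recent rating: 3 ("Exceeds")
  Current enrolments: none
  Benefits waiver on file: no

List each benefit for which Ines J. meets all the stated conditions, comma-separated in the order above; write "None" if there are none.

Identity Protection Plan, Employee Assistance Program

Service from Jun 24, 2017 to May 21, 2019: 696 days.
Identity Protection Plan — no waiver, service 696 days ≥ 1 year (≈365 days) ✓; age 60 ≥ 21 ✓; 36 hrs/wk ≥ 35 ✓ → eligible.
Employer Retirement Match — status full-time ✓; no waiver, service 696 days ≥ 6 months (≈180 days) ✓; dept HR ✗ → not eligible.
Transit Subsidy — service 696 days ≥ 18 months (≈540 days) ✓; site Raleigh ✗ (not Spokane, Omaha, or Pune) → not eligible.
Dental Plan — status full-time ✓ (not excluded); service 696 days ≥ 1 year (≈365 days) ✓; site Raleigh ✗ (not Hamburg, Tulsa, or Calgary) → not eligible.
Employee Assistance Program — service 696 days ≥ 120 days ✓; rating 3 ≥ 2 ✓; age 60 ≥ 25 ✓ → eligible.
Stock Option Plan — status full-time ✓; no waiver, service 696 days < 2 years (≈730 days) ✗ → not eligible.
Vision Plan — no waiver, service 696 days < 3 years (≈1095 days) ✗ → not eligible.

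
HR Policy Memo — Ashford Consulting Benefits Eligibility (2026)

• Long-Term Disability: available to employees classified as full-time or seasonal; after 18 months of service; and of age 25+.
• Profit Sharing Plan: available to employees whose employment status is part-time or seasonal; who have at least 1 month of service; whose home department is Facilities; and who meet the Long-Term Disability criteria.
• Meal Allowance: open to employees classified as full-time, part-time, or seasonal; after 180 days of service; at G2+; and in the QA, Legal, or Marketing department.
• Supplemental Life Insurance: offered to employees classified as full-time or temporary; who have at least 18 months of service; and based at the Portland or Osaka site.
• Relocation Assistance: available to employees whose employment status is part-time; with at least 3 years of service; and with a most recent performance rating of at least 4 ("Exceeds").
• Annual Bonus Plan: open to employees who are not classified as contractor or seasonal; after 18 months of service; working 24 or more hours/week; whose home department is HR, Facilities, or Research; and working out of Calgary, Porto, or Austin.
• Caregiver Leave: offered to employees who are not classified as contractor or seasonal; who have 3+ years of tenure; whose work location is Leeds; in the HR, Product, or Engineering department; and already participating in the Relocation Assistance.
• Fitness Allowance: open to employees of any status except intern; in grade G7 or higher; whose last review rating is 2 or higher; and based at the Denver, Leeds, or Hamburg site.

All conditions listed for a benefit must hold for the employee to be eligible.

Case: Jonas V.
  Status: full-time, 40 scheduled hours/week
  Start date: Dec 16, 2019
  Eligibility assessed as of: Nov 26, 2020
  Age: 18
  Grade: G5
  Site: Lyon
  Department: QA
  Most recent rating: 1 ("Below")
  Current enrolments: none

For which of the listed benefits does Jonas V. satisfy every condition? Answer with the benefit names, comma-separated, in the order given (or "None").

Service from Dec 16, 2019 to Nov 26, 2020: 346 days.
Long-Term Disability — status full-time ✓; service 346 days < 18 months (≈540 days) ✗ → not eligible.
Profit Sharing Plan — status full-time ✗ (requires part-time or seasonal) → not eligible.
Meal Allowance — status full-time ✓; service 346 days ≥ 180 days ✓; grade G5 ≥ G2 ✓; dept QA ✓ → eligible.
Supplemental Life Insurance — status full-time ✓; service 346 days < 18 months (≈540 days) ✗ → not eligible.
Relocation Assistance — status full-time ✗ (requires part-time) → not eligible.
Annual Bonus Plan — status full-time ✓ (not excluded); service 346 days < 18 months (≈540 days) ✗ → not eligible.
Caregiver Leave — status full-time ✓ (not excluded); service 346 days < 3 years (≈1095 days) ✗ → not eligible.
Fitness Allowance — status full-time ✓ (not excluded); grade G5 < G7 ✗ → not eligible.

Meal Allowance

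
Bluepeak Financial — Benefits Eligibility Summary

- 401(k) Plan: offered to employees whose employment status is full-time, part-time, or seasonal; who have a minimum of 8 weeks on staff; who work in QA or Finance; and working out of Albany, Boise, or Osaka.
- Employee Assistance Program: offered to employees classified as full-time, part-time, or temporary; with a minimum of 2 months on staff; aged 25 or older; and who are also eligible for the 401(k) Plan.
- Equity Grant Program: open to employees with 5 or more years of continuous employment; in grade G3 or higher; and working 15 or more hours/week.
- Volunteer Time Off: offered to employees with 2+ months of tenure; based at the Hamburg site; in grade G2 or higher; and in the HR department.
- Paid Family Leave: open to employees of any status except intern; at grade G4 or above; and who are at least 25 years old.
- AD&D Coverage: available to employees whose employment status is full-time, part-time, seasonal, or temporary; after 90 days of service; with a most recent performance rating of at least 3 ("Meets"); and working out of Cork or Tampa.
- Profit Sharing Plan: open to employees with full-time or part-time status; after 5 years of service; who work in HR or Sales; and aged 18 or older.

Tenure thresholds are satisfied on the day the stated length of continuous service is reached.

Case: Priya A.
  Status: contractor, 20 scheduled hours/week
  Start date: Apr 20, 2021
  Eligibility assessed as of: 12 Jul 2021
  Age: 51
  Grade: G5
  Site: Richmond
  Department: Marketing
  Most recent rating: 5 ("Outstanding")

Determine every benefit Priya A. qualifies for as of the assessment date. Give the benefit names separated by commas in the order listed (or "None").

Service from Apr 20, 2021 to 12 Jul 2021: 83 days.
401(k) Plan — status contractor ✗ (requires full-time, part-time, or seasonal) → not eligible.
Employee Assistance Program — status contractor ✗ (requires full-time, part-time, or temporary) → not eligible.
Equity Grant Program — service 83 days < 5 years (≈1825 days) ✗ → not eligible.
Volunteer Time Off — service 83 days ≥ 2 months (≈60 days) ✓; site Richmond ✗ (not Hamburg) → not eligible.
Paid Family Leave — status contractor ✓ (not excluded); grade G5 ≥ G4 ✓; age 51 ≥ 25 ✓ → eligible.
AD&D Coverage — status contractor ✗ (requires full-time, part-time, seasonal, or temporary) → not eligible.
Profit Sharing Plan — status contractor ✗ (requires full-time or part-time) → not eligible.

Paid Family Leave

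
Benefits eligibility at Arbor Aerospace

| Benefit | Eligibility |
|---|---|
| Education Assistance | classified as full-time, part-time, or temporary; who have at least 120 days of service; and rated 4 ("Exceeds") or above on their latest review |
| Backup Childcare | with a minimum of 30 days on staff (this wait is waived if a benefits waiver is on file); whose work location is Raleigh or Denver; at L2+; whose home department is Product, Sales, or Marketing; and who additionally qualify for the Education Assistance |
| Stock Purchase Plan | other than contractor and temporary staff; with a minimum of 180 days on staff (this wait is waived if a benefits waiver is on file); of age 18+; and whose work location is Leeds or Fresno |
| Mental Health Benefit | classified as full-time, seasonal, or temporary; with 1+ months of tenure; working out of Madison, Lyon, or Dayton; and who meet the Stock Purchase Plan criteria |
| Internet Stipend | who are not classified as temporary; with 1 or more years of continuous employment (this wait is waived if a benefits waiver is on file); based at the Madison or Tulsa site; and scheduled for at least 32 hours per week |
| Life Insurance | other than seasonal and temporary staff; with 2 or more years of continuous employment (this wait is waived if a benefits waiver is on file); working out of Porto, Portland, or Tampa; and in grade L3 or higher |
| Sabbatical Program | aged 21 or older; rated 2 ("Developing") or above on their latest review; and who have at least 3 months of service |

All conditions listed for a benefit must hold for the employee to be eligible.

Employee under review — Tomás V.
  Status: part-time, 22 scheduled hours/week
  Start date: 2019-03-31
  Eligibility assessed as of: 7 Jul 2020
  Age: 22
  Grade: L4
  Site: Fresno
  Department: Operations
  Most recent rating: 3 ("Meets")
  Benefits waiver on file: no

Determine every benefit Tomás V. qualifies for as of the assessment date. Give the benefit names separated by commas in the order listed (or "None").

Stock Purchase Plan, Sabbatical Program

Service from 2019-03-31 to 7 Jul 2020: 464 days.
Education Assistance — status part-time ✓; service 464 days ≥ 120 days ✓; rating 3 < 4 ✗ → not eligible.
Backup Childcare — no waiver, service 464 days ≥ 30 days ✓; site Fresno ✗ (not Raleigh or Denver) → not eligible.
Stock Purchase Plan — status part-time ✓ (not excluded); no waiver, service 464 days ≥ 180 days ✓; age 22 ≥ 18 ✓; site Fresno ✓ → eligible.
Mental Health Benefit — status part-time ✗ (requires full-time, seasonal, or temporary) → not eligible.
Internet Stipend — status part-time ✓ (not excluded); no waiver, service 464 days ≥ 1 year (≈365 days) ✓; site Fresno ✗ (not Madison or Tulsa) → not eligible.
Life Insurance — status part-time ✓ (not excluded); no waiver, service 464 days < 2 years (≈730 days) ✗ → not eligible.
Sabbatical Program — age 22 ≥ 21 ✓; rating 3 ≥ 2 ✓; service 464 days ≥ 3 months (≈90 days) ✓ → eligible.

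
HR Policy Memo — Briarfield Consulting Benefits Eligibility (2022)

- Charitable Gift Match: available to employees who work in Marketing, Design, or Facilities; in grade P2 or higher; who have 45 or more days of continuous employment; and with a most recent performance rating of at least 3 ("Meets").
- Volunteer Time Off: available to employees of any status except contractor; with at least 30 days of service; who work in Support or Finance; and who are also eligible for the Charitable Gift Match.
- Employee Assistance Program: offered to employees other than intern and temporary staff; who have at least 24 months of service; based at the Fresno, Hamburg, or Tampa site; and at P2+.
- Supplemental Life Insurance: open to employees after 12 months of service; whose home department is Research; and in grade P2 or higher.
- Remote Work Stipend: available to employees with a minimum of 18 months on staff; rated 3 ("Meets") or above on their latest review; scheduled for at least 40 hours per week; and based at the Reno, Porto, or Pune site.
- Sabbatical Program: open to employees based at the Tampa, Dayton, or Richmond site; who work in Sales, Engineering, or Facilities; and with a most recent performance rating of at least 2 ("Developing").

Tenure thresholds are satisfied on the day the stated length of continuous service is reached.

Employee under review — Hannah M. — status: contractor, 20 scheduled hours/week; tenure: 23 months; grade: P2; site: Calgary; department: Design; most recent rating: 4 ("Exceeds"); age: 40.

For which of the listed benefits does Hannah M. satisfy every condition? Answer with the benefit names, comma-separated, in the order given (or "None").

Charitable Gift Match — dept Design ✓; grade P2 ≥ P2 ✓; service 23 months ≥ 45 days ✓; rating 4 ≥ 3 ✓ → eligible.
Volunteer Time Off — status contractor ✗ (excluded) → not eligible.
Employee Assistance Program — status contractor ✓ (not excluded); service 23 months < 24 months ✗ → not eligible.
Supplemental Life Insurance — service 23 months ≥ 12 months ✓; dept Design ✗ → not eligible.
Remote Work Stipend — service 23 months ≥ 18 months ✓; rating 4 ≥ 3 ✓; 20 hrs/wk < 40 ✗ → not eligible.
Sabbatical Program — site Calgary ✗ (not Tampa, Dayton, or Richmond) → not eligible.

Charitable Gift Match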